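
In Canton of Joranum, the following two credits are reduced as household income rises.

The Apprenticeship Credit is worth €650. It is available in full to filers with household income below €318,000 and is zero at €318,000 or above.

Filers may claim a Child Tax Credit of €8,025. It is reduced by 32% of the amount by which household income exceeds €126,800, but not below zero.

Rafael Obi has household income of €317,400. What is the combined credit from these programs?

€650

Apprenticeship Credit: €317,400 is below the €318,000 cutoff, so the full €650 applies.
Child Tax Credit: 32% of the €190,600 excess over €126,800 is €60,992 ≥ base, so the credit is €0.
Total: €650 + €0 = €650.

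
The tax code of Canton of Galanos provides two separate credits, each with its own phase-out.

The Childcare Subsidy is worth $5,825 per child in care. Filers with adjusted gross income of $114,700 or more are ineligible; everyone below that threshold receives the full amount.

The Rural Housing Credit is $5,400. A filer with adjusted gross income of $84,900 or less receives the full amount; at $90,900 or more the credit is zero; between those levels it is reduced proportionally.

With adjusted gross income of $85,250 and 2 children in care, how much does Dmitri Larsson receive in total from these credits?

Childcare Subsidy: base = 2 × $5,825 = $11,650. $85,250 is below the $114,700 cutoff, so the full $11,650 applies.
Rural Housing Credit: $85,250 is $350 into a $6,000 phase-out range, leaving 5,650/6,000 of the credit: $5,400 × 5,650/6,000 = $5,085.
Total: $11,650 + $5,085 = $16,735.

$16,735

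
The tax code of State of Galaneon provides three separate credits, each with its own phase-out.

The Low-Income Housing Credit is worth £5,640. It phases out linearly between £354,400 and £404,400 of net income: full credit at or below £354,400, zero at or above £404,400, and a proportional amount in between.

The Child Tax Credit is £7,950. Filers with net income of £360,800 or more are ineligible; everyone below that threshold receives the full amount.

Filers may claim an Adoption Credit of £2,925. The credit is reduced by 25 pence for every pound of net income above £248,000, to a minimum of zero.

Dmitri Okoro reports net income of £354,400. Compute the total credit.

£13,590

Low-Income Housing Credit: £354,400 is at or below the £354,400 threshold, so the full £5,640 applies.
Child Tax Credit: £354,400 is below the £360,800 cutoff, so the full £7,950 applies.
Adoption Credit: 25% of the £106,400 excess over £248,000 is £26,600 ≥ base, so the credit is £0.
Total: £5,640 + £7,950 + £0 = £13,590.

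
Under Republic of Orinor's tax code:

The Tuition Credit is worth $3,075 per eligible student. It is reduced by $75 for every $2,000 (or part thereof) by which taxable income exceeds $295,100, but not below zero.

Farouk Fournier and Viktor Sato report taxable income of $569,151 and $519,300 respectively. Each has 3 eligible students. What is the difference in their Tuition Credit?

Farouk ($569,151): Tuition Credit: base = 3 × $3,075 = $9,225. income exceeds $295,100 by $274,051 → 138 increments × $75 = $10,350 ≥ base, so the credit is $0.
Viktor ($519,300): Tuition Credit: base = 3 × $3,075 = $9,225. income exceeds $295,100 by $224,200, which is 113 full-or-partial $2,000 increments; reduction = 113 × $75 = $8,475, leaving $750.
Difference: |$0 − $750| = $750.

$750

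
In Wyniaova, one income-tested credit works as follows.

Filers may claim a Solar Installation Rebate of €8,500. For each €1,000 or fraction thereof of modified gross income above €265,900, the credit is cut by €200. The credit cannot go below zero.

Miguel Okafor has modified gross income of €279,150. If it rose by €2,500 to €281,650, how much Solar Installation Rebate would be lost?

€400

At €279,150 — income exceeds €265,900 by €13,250, which is 14 full-or-partial €1,000 increments; reduction = 14 × €200 = €2,800, leaving €5,700.
At €281,650 — income exceeds €265,900 by €15,750, which is 16 full-or-partial €1,000 increments; reduction = 16 × €200 = €3,200, leaving €5,300.
Lost: €5,700 − €5,300 = €400.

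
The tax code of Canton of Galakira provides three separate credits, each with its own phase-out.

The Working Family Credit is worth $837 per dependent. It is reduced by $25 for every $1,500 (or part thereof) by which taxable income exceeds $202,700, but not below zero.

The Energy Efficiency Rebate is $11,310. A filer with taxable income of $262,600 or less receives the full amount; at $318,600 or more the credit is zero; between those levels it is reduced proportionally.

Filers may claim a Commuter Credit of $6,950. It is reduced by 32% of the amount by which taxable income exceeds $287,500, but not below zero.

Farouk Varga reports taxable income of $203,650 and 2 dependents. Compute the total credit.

$19,909

Working Family Credit: base = 2 × $837 = $1,674. income exceeds $202,700 by $950, which is 1 full-or-partial $1,500 increment; reduction = 1 × $25 = $25, leaving $1,649.
Energy Efficiency Rebate: $203,650 is at or below the $262,600 threshold, so the full $11,310 applies.
Commuter Credit: $203,650 is at or below the $287,500 threshold, so the full $6,950 applies.
Total: $1,649 + $11,310 + $6,950 = $19,909.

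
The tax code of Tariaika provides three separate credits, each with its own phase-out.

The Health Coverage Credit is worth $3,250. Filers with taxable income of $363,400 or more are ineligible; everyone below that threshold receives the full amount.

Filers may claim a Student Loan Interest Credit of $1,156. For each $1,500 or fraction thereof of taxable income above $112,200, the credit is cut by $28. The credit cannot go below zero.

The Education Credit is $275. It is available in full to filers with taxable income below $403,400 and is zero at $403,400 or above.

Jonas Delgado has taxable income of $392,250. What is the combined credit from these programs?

Health Coverage Credit: $392,250 meets or exceeds the $363,400 cutoff, so the credit is $0.
Student Loan Interest Credit: income exceeds $112,200 by $280,050 → 187 increments × $28 = $5,236 ≥ base, so the credit is $0.
Education Credit: $392,250 is below the $403,400 cutoff, so the full $275 applies.
Total: $0 + $0 + $275 = $275.

$275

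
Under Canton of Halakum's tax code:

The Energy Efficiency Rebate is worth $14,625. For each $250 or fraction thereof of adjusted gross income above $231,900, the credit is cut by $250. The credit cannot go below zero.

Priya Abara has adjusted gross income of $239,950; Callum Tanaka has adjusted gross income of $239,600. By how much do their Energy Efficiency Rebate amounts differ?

$500

Priya ($239,950): Energy Efficiency Rebate: income exceeds $231,900 by $8,050, which is 33 full-or-partial $250 increments; reduction = 33 × $250 = $8,250, leaving $6,375.
Callum ($239,600): Energy Efficiency Rebate: income exceeds $231,900 by $7,700, which is 31 full-or-partial $250 increments; reduction = 31 × $250 = $7,750, leaving $6,875.
Difference: |$6,375 − $6,875| = $500.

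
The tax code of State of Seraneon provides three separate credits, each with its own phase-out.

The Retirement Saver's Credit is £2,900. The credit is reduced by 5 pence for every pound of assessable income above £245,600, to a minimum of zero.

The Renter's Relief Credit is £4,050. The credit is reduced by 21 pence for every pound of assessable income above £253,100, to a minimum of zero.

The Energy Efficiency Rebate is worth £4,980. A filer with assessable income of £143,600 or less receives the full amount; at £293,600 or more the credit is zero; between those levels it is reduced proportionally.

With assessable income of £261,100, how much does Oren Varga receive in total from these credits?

Retirement Saver's Credit: 5% of the £15,500 excess over £245,600 is £775; credit = £2,900 − £775 = £2,125.
Renter's Relief Credit: 21% of the £8,000 excess over £253,100 is £1,680; credit = £4,050 − £1,680 = £2,370.
Energy Efficiency Rebate: £261,100 is £117,500 into a £150,000 phase-out range, leaving 32,500/150,000 of the credit: £4,980 × 32,500/150,000 = £1,079.
Total: £2,125 + £2,370 + £1,079 = £5,574.

£5,574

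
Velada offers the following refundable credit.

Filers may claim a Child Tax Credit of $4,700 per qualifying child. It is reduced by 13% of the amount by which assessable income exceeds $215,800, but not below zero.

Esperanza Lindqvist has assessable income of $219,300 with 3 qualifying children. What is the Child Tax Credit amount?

Child Tax Credit: base = 3 × $4,700 = $14,100. 13% of the $3,500 excess over $215,800 is $455; credit = $14,100 − $455 = $13,645.

$13,645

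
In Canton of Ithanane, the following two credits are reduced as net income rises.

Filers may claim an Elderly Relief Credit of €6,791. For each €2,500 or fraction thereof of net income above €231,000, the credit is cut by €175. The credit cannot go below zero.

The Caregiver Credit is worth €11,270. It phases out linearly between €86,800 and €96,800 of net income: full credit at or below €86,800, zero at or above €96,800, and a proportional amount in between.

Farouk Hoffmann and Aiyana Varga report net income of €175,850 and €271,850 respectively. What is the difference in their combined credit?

€2,975

Farouk (€175,850): Elderly Relief Credit: €175,850 is at or below the €231,000 threshold, so the full €6,791 applies. Caregiver Credit: €175,850 is at or above €96,800, so the credit is €0. total €6,791 + €0 = €6,791
Aiyana (€271,850): Elderly Relief Credit: income exceeds €231,000 by €40,850, which is 17 full-or-partial €2,500 increments; reduction = 17 × €175 = €2,975, leaving €3,816. Caregiver Credit: €271,850 is at or above €96,800, so the credit is €0. total €3,816 + €0 = €3,816
Difference: |€6,791 − €3,816| = €2,975.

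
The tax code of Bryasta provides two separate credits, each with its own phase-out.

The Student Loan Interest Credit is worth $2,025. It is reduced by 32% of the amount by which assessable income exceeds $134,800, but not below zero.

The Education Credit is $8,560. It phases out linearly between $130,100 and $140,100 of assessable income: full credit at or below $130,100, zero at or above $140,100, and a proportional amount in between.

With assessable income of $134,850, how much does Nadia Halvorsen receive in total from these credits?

Student Loan Interest Credit: 32% of the $50 excess over $134,800 is $16; credit = $2,025 − $16 = $2,009.
Education Credit: $134,850 is $4,750 into a $10,000 phase-out range, leaving 5,250/10,000 of the credit: $8,560 × 5,250/10,000 = $4,494.
Total: $2,009 + $4,494 = $6,503.

$6,503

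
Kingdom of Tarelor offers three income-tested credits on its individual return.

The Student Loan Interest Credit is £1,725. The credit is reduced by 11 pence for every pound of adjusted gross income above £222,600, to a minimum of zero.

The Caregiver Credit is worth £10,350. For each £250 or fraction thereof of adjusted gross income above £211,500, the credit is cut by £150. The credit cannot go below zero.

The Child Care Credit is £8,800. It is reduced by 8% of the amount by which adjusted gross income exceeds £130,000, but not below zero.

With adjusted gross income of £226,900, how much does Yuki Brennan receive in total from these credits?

£3,350

Student Loan Interest Credit: 11% of the £4,300 excess over £222,600 is £473; credit = £1,725 − £473 = £1,252.
Caregiver Credit: income exceeds £211,500 by £15,400, which is 62 full-or-partial £250 increments; reduction = 62 × £150 = £9,300, leaving £1,050.
Child Care Credit: 8% of the £96,900 excess over £130,000 is £7,752; credit = £8,800 − £7,752 = £1,048.
Total: £1,252 + £1,050 + £1,048 = £3,350.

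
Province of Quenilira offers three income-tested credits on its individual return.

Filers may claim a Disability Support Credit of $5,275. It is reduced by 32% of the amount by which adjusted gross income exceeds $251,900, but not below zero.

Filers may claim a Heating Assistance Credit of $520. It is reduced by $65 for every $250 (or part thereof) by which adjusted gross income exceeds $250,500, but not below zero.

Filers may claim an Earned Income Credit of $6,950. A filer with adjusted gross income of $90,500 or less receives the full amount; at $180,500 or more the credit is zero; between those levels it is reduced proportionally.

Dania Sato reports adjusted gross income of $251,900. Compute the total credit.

$5,405

Disability Support Credit: $251,900 is at or below the $251,900 threshold, so the full $5,275 applies.
Heating Assistance Credit: income exceeds $250,500 by $1,400, which is 6 full-or-partial $250 increments; reduction = 6 × $65 = $390, leaving $130.
Earned Income Credit: $251,900 is at or above $180,500, so the credit is $0.
Total: $5,275 + $130 + $0 = $5,405.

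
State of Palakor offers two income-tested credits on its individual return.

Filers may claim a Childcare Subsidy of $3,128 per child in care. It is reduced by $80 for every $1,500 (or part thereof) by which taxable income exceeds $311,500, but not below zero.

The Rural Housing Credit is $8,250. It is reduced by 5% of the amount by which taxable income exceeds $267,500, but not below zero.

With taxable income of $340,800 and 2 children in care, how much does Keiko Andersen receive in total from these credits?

Childcare Subsidy: base = 2 × $3,128 = $6,256. income exceeds $311,500 by $29,300, which is 20 full-or-partial $1,500 increments; reduction = 20 × $80 = $1,600, leaving $4,656.
Rural Housing Credit: 5% of the $73,300 excess over $267,500 is $3,665; credit = $8,250 − $3,665 = $4,585.
Total: $4,656 + $4,585 = $9,241.

$9,241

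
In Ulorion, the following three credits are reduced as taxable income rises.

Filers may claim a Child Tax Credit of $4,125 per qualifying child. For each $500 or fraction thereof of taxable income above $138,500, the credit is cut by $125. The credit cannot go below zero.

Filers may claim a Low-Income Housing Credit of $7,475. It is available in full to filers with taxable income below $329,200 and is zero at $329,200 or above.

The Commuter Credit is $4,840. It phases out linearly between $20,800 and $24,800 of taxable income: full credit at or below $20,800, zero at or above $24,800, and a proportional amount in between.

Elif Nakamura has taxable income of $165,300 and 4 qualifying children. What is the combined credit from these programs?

$17,225

Child Tax Credit: base = 4 × $4,125 = $16,500. income exceeds $138,500 by $26,800, which is 54 full-or-partial $500 increments; reduction = 54 × $125 = $6,750, leaving $9,750.
Low-Income Housing Credit: $165,300 is below the $329,200 cutoff, so the full $7,475 applies.
Commuter Credit: $165,300 is at or above $24,800, so the credit is $0.
Total: $9,750 + $7,475 + $0 = $17,225.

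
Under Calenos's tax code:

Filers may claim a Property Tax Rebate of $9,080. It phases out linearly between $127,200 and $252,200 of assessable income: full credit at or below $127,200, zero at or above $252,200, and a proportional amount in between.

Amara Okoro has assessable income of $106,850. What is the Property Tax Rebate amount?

$9,080

Property Tax Rebate: $106,850 is at or below the $127,200 threshold, so the full $9,080 applies.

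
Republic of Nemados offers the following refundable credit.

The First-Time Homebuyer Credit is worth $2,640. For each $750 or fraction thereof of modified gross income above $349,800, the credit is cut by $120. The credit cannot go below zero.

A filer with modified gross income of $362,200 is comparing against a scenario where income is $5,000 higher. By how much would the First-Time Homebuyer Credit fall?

$600

At $362,200 — income exceeds $349,800 by $12,400, which is 17 full-or-partial $750 increments; reduction = 17 × $120 = $2,040, leaving $600.
At $367,200 — income exceeds $349,800 by $17,400 → 24 increments × $120 = $2,880 ≥ base, so the credit is $0.
Lost: $600 − $0 = $600.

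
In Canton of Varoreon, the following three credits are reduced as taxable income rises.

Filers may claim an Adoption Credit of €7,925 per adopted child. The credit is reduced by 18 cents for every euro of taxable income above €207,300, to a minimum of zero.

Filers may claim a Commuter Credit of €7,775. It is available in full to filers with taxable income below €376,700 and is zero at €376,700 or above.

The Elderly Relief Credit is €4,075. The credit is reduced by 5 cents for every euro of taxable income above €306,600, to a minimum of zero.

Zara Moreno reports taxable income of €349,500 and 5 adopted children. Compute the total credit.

Adoption Credit: base = 5 × €7,925 = €39,625. 18% of the €142,200 excess over €207,300 is €25,596; credit = €39,625 − €25,596 = €14,029.
Commuter Credit: €349,500 is below the €376,700 cutoff, so the full €7,775 applies.
Elderly Relief Credit: 5% of the €42,900 excess over €306,600 is €2,145; credit = €4,075 − €2,145 = €1,930.
Total: €14,029 + €7,775 + €1,930 = €23,734.

€23,734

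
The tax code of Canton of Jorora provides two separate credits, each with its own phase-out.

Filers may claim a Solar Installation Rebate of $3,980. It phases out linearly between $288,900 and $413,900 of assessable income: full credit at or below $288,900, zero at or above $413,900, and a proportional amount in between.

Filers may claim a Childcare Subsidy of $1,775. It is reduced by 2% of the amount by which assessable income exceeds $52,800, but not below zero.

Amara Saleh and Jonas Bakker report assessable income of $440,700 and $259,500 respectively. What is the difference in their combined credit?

Amara ($440,700): Solar Installation Rebate: $440,700 is at or above $413,900, so the credit is $0. Childcare Subsidy: 2% of the $387,900 excess over $52,800 is $7,758 ≥ base, so the credit is $0. total $0 + $0 = $0
Jonas ($259,500): Solar Installation Rebate: $259,500 is at or below the $288,900 threshold, so the full $3,980 applies. Childcare Subsidy: 2% of the $206,700 excess over $52,800 is $4,134 ≥ base, so the credit is $0. total $3,980 + $0 = $3,980
Difference: |$0 − $3,980| = $3,980.

$3,980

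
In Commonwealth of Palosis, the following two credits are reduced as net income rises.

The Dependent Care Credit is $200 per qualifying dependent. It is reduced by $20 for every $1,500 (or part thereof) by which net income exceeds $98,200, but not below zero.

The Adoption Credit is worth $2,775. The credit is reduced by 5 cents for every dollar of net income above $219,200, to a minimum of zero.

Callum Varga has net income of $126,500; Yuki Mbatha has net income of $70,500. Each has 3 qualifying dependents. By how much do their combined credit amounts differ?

$380

Callum ($126,500): Dependent Care Credit: base = 3 × $200 = $600. income exceeds $98,200 by $28,300, which is 19 full-or-partial $1,500 increments; reduction = 19 × $20 = $380, leaving $220. Adoption Credit: $126,500 is at or below the $219,200 threshold, so the full $2,775 applies. total $220 + $2,775 = $2,995
Yuki ($70,500): Dependent Care Credit: base = 3 × $200 = $600. $70,500 is at or below the $98,200 threshold, so the full $600 applies. Adoption Credit: $70,500 is at or below the $219,200 threshold, so the full $2,775 applies. total $600 + $2,775 = $3,375
Difference: |$2,995 − $3,375| = $380.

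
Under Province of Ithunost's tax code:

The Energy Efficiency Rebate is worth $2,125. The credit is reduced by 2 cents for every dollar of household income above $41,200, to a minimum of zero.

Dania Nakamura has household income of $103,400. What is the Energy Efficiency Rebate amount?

Energy Efficiency Rebate: 2% of the $62,200 excess over $41,200 is $1,244; credit = $2,125 − $1,244 = $881.

$881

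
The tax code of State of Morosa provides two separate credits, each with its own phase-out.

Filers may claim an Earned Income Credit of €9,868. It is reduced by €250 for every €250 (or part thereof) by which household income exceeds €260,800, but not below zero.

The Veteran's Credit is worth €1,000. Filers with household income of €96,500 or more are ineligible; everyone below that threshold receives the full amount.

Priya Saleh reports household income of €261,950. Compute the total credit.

€8,618

Earned Income Credit: income exceeds €260,800 by €1,150, which is 5 full-or-partial €250 increments; reduction = 5 × €250 = €1,250, leaving €8,618.
Veteran's Credit: €261,950 meets or exceeds the €96,500 cutoff, so the credit is €0.
Total: €8,618 + €0 = €8,618.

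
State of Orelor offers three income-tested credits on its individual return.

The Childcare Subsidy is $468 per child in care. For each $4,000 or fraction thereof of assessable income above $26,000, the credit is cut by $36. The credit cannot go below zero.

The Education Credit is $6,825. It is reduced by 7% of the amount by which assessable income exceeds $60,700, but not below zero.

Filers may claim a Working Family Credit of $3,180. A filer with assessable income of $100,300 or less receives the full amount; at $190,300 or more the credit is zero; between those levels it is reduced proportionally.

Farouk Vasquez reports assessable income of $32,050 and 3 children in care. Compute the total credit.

$11,337

Childcare Subsidy: base = 3 × $468 = $1,404. income exceeds $26,000 by $6,050, which is 2 full-or-partial $4,000 increments; reduction = 2 × $36 = $72, leaving $1,332.
Education Credit: $32,050 is at or below the $60,700 threshold, so the full $6,825 applies.
Working Family Credit: $32,050 is at or below the $100,300 threshold, so the full $3,180 applies.
Total: $1,332 + $6,825 + $3,180 = $11,337.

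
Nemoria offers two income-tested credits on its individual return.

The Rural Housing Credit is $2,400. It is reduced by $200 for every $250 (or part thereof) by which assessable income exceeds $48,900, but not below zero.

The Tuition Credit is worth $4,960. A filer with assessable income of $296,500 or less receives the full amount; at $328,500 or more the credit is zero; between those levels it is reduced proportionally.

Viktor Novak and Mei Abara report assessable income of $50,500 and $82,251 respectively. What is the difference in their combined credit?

Viktor ($50,500): Rural Housing Credit: income exceeds $48,900 by $1,600, which is 7 full-or-partial $250 increments; reduction = 7 × $200 = $1,400, leaving $1,000. Tuition Credit: $50,500 is at or below the $296,500 threshold, so the full $4,960 applies. total $1,000 + $4,960 = $5,960
Mei ($82,251): Rural Housing Credit: income exceeds $48,900 by $33,351 → 134 increments × $200 = $26,800 ≥ base, so the credit is $0. Tuition Credit: $82,251 is at or below the $296,500 threshold, so the full $4,960 applies. total $0 + $4,960 = $4,960
Difference: |$5,960 − $4,960| = $1,000.

$1,000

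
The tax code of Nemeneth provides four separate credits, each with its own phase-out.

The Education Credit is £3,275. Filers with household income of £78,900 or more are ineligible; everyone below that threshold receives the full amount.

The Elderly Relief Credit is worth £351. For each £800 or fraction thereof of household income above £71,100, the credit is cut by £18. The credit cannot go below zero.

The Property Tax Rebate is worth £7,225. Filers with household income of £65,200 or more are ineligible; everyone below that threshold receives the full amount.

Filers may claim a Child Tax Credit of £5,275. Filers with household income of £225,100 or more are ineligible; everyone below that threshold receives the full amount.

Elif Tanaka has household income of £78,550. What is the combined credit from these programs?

Education Credit: £78,550 is below the £78,900 cutoff, so the full £3,275 applies.
Elderly Relief Credit: income exceeds £71,100 by £7,450, which is 10 full-or-partial £800 increments; reduction = 10 × £18 = £180, leaving £171.
Property Tax Rebate: £78,550 meets or exceeds the £65,200 cutoff, so the credit is £0.
Child Tax Credit: £78,550 is below the £225,100 cutoff, so the full £5,275 applies.
Total: £3,275 + £171 + £0 + £5,275 = £8,721.

£8,721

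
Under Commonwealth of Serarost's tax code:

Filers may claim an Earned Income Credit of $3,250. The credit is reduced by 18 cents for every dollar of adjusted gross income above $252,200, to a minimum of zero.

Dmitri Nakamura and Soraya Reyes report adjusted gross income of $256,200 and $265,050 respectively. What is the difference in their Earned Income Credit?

$1,593

Dmitri ($256,200): Earned Income Credit: 18% of the $4,000 excess over $252,200 is $720; credit = $3,250 − $720 = $2,530.
Soraya ($265,050): Earned Income Credit: 18% of the $12,850 excess over $252,200 is $2,313; credit = $3,250 − $2,313 = $937.
Difference: |$2,530 − $937| = $1,593.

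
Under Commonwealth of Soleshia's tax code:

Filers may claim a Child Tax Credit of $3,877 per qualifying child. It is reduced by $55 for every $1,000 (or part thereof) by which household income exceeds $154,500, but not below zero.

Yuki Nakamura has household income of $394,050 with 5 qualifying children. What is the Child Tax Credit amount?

$6,185

Child Tax Credit: base = 5 × $3,877 = $19,385. income exceeds $154,500 by $239,550, which is 240 full-or-partial $1,000 increments; reduction = 240 × $55 = $13,200, leaving $6,185.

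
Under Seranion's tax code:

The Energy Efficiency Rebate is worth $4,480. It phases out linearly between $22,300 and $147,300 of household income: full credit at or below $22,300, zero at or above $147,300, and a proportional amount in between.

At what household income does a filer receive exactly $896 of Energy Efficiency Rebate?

$896 is 896/4,480 of the full $4,480, so 3,584/4,480 of the $125,000 range has been used: income = $22,300 + $125,000 × 3,584/4,480 = $122,300.

$122,300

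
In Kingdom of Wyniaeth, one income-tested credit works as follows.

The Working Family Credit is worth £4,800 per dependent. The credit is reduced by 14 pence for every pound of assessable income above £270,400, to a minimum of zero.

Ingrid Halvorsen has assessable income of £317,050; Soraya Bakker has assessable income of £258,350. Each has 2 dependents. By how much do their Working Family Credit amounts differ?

Ingrid (£317,050): Working Family Credit: base = 2 × £4,800 = £9,600. 14% of the £46,650 excess over £270,400 is £6,531; credit = £9,600 − £6,531 = £3,069.
Soraya (£258,350): Working Family Credit: base = 2 × £4,800 = £9,600. £258,350 is at or below the £270,400 threshold, so the full £9,600 applies.
Difference: |£3,069 − £9,600| = £6,531.

£6,531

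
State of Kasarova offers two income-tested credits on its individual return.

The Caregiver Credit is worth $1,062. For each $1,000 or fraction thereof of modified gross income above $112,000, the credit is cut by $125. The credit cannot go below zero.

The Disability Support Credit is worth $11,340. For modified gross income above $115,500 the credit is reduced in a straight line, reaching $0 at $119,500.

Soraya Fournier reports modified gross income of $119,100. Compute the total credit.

$1,196

Caregiver Credit: income exceeds $112,000 by $7,100, which is 8 full-or-partial $1,000 increments; reduction = 8 × $125 = $1,000, leaving $62.
Disability Support Credit: $119,100 is $3,600 into a $4,000 phase-out range, leaving 400/4,000 of the credit: $11,340 × 400/4,000 = $1,134.
Total: $62 + $1,134 = $1,196.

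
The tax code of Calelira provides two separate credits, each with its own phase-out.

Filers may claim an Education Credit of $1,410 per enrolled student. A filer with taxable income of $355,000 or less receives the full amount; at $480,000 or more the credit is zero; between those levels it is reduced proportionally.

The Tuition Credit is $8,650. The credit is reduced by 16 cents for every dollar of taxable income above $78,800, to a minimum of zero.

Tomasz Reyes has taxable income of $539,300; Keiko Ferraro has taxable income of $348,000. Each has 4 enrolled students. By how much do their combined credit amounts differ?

$5,640

Tomasz ($539,300): Education Credit: base = 4 × $1,410 = $5,640. $539,300 is at or above $480,000, so the credit is $0. Tuition Credit: 16% of the $460,500 excess over $78,800 is $73,680 ≥ base, so the credit is $0. total $0 + $0 = $0
Keiko ($348,000): Education Credit: base = 4 × $1,410 = $5,640. $348,000 is at or below the $355,000 threshold, so the full $5,640 applies. Tuition Credit: 16% of the $269,200 excess over $78,800 is $43,072 ≥ base, so the credit is $0. total $5,640 + $0 = $5,640
Difference: |$0 − $5,640| = $5,640.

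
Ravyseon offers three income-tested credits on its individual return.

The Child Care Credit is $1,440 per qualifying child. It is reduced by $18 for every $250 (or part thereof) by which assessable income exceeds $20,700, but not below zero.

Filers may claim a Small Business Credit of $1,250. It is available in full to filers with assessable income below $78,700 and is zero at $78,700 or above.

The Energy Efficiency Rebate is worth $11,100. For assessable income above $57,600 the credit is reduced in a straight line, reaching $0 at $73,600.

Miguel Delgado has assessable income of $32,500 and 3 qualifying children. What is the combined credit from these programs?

$15,806

Child Care Credit: base = 3 × $1,440 = $4,320. income exceeds $20,700 by $11,800, which is 48 full-or-partial $250 increments; reduction = 48 × $18 = $864, leaving $3,456.
Small Business Credit: $32,500 is below the $78,700 cutoff, so the full $1,250 applies.
Energy Efficiency Rebate: $32,500 is at or below the $57,600 threshold, so the full $11,100 applies.
Total: $3,456 + $1,250 + $11,100 = $15,806.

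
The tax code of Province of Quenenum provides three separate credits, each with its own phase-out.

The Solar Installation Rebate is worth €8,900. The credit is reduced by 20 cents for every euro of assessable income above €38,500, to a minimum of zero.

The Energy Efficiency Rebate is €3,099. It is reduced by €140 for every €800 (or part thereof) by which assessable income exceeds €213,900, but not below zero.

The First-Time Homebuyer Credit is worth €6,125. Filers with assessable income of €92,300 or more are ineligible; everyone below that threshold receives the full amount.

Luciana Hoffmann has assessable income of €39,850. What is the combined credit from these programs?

€17,854

Solar Installation Rebate: 20% of the €1,350 excess over €38,500 is €270; credit = €8,900 − €270 = €8,630.
Energy Efficiency Rebate: €39,850 is at or below the €213,900 threshold, so the full €3,099 applies.
First-Time Homebuyer Credit: €39,850 is below the €92,300 cutoff, so the full €6,125 applies.
Total: €8,630 + €3,099 + €6,125 = €17,854.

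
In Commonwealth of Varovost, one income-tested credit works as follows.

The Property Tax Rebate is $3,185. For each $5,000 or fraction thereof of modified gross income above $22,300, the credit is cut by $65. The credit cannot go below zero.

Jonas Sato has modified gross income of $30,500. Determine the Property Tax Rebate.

$3,055

Property Tax Rebate: income exceeds $22,300 by $8,200, which is 2 full-or-partial $5,000 increments; reduction = 2 × $65 = $130, leaving $3,055.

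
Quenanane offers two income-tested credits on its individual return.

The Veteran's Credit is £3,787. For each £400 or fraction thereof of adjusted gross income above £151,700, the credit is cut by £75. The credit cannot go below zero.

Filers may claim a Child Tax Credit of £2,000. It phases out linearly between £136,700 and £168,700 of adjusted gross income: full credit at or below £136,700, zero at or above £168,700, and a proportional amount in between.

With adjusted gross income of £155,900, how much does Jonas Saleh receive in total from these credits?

Veteran's Credit: income exceeds £151,700 by £4,200, which is 11 full-or-partial £400 increments; reduction = 11 × £75 = £825, leaving £2,962.
Child Tax Credit: £155,900 is £19,200 into a £32,000 phase-out range, leaving 12,800/32,000 of the credit: £2,000 × 12,800/32,000 = £800.
Total: £2,962 + £800 = £3,762.

£3,762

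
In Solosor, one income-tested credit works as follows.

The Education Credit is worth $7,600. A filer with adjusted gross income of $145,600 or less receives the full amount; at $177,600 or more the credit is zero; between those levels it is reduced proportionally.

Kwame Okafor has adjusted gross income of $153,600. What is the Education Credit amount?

Education Credit: $153,600 is $8,000 into a $32,000 phase-out range, leaving 24,000/32,000 of the credit: $7,600 × 24,000/32,000 = $5,700.

$5,700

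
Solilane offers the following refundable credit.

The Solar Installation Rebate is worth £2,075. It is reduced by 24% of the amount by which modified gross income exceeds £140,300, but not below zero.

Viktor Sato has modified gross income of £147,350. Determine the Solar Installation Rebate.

Solar Installation Rebate: 24% of the £7,050 excess over £140,300 is £1,692; credit = £2,075 − £1,692 = £383.

£383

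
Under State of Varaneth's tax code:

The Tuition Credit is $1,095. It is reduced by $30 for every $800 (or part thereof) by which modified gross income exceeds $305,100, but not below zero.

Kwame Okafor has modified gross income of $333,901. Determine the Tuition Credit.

Tuition Credit: income exceeds $305,100 by $28,801 → 37 increments × $30 = $1,110 ≥ base, so the credit is $0.

$0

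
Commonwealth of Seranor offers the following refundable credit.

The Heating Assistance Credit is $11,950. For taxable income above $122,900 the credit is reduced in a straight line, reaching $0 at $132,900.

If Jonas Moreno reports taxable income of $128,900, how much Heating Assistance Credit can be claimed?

Heating Assistance Credit: $128,900 is $6,000 into a $10,000 phase-out range, leaving 4,000/10,000 of the credit: $11,950 × 4,000/10,000 = $4,780.

$4,780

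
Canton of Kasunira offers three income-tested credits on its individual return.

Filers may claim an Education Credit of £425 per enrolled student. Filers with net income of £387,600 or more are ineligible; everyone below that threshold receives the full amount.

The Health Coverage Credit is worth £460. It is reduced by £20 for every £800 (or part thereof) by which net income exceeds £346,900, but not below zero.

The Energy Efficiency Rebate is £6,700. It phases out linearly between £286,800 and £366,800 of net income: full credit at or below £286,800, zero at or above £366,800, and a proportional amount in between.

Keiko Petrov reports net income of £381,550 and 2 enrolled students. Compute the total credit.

£850

Education Credit: base = 2 × £425 = £850. £381,550 is below the £387,600 cutoff, so the full £850 applies.
Health Coverage Credit: income exceeds £346,900 by £34,650 → 44 increments × £20 = £880 ≥ base, so the credit is £0.
Energy Efficiency Rebate: £381,550 is at or above £366,800, so the credit is £0.
Total: £850 + £0 + £0 = £850.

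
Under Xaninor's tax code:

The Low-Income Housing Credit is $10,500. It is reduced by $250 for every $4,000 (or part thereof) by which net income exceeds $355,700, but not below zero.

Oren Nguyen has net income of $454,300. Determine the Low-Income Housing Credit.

Low-Income Housing Credit: income exceeds $355,700 by $98,600, which is 25 full-or-partial $4,000 increments; reduction = 25 × $250 = $6,250, leaving $4,250.

$4,250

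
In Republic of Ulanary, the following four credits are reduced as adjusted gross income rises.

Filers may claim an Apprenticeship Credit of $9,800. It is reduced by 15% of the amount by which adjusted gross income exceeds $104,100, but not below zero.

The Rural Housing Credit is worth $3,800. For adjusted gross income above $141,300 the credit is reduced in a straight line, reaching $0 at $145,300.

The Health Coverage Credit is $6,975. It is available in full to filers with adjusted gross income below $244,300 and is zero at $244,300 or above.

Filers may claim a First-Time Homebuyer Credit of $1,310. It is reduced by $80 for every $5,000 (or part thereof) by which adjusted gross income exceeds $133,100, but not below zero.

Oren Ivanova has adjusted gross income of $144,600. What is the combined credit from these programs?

Apprenticeship Credit: 15% of the $40,500 excess over $104,100 is $6,075; credit = $9,800 − $6,075 = $3,725.
Rural Housing Credit: $144,600 is $3,300 into a $4,000 phase-out range, leaving 700/4,000 of the credit: $3,800 × 700/4,000 = $665.
Health Coverage Credit: $144,600 is below the $244,300 cutoff, so the full $6,975 applies.
First-Time Homebuyer Credit: income exceeds $133,100 by $11,500, which is 3 full-or-partial $5,000 increments; reduction = 3 × $80 = $240, leaving $1,070.
Total: $3,725 + $665 + $6,975 + $1,070 = $12,435.

$12,435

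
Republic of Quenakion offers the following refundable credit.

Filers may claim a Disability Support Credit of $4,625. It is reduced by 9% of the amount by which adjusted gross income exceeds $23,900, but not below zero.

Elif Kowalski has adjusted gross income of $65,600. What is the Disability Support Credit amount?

Disability Support Credit: 9% of the $41,700 excess over $23,900 is $3,753; credit = $4,625 − $3,753 = $872.

$872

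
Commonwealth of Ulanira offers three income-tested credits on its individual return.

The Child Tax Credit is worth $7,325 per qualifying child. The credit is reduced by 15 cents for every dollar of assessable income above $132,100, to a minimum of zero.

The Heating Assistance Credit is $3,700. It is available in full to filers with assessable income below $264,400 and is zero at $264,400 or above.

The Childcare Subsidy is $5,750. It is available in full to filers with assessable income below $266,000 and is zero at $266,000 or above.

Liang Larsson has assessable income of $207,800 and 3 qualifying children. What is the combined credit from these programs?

$20,070

Child Tax Credit: base = 3 × $7,325 = $21,975. 15% of the $75,700 excess over $132,100 is $11,355; credit = $21,975 − $11,355 = $10,620.
Heating Assistance Credit: $207,800 is below the $264,400 cutoff, so the full $3,700 applies.
Childcare Subsidy: $207,800 is below the $266,000 cutoff, so the full $5,750 applies.
Total: $10,620 + $3,700 + $5,750 = $20,070.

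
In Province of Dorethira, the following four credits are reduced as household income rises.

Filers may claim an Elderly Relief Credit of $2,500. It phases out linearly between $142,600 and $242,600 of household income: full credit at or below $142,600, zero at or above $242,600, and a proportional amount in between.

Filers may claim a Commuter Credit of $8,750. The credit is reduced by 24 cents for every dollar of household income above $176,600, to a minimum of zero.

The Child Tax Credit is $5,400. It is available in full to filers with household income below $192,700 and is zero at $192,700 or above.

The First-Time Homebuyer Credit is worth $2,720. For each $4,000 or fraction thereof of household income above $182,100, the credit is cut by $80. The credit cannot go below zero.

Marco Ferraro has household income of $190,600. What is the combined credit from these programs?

$14,570

Elderly Relief Credit: $190,600 is $48,000 into a $100,000 phase-out range, leaving 52,000/100,000 of the credit: $2,500 × 52,000/100,000 = $1,300.
Commuter Credit: 24% of the $14,000 excess over $176,600 is $3,360; credit = $8,750 − $3,360 = $5,390.
Child Tax Credit: $190,600 is below the $192,700 cutoff, so the full $5,400 applies.
First-Time Homebuyer Credit: income exceeds $182,100 by $8,500, which is 3 full-or-partial $4,000 increments; reduction = 3 × $80 = $240, leaving $2,480.
Total: $1,300 + $5,390 + $5,400 + $2,480 = $14,570.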